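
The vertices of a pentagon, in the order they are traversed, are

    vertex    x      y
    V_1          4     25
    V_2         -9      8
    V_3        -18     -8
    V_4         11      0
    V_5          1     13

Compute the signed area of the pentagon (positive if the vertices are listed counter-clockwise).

Σ = (257) + (216) + (88) + (143) + (-27) = 677
Signed area = Σ/2 = 338.5 (positive ⇒ counter-clockwise traversal).

338.5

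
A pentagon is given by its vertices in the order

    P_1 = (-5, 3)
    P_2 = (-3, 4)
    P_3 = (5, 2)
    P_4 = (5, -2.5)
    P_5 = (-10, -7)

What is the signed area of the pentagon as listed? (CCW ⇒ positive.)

Σ = (-11) + (-26) + (-22.5) + (-60) + (-65) = -184.5
Signed area = Σ/2 = -92.25 (negative ⇒ clockwise traversal).

-92.25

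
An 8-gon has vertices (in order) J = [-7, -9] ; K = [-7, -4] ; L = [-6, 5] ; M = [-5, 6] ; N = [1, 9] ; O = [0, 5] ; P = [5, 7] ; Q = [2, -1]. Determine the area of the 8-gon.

Apply Gauss's area formula: 2A = Σ (x_i·y_{i+1} − x_{i+1}·y_i), indices taken mod 8.
Σ = (-35) + (-59) + (-11) + (-51) + (5) + (-25) + (-19) + (-25) = -220
Area = |Σ|/2 = 110.

110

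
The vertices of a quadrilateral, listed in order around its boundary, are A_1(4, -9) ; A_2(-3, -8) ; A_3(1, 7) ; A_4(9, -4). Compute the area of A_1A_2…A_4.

102

Apply the surveyor's formula: 2A = Σ (x_i·y_{i+1} − x_{i+1}·y_i), indices taken mod 4.
Cross-terms: -59, -13, -67, -65  ⇒  Σ = -204
Area = |Σ|/2 = 102.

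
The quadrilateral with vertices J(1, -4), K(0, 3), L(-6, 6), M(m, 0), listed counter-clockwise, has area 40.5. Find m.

The doubled signed area Σ (x_i y_{i+1} − x_{i+1} y_i) is linear in m.
With m=0 it equals 21; the coefficient of m is -10 (from the two edges through M).
So -10·m + 21 = 2·40.5 = 81 ⇒ m = -6.

-6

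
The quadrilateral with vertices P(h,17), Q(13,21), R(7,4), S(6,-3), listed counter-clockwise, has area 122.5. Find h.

Write out the shoelace sum; only the two edges meeting at P involve h:
2·Area = [(6·17 − h·(-3)) + (h·21 − 13·17)] + -140
       = 24·h + -259 = 245
⇒ h = 21.

21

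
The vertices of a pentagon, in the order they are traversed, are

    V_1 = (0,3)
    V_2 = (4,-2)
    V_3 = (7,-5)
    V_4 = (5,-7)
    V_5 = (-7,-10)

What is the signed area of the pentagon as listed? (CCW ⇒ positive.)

V_1→V_2: (0)(-2) − (4)(3) = -12
V_2→V_3: (4)(-5) − (7)(-2) = -6
V_3→V_4: (7)(-7) − (5)(-5) = -24
V_4→V_5: (5)(-10) − (-7)(-7) = -99
V_5→V_1: (-7)(3) − (0)(-10) = -21
Σ = -162
Signed area = Σ/2 = -81 (negative ⇒ clockwise traversal).

-81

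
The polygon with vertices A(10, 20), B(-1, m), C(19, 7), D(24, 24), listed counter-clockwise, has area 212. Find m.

13

The doubled signed area Σ (x_i y_{i+1} − x_{i+1} y_i) is linear in m.
With m=0 it equals 541; the coefficient of m is -9 (from the two edges through B).
So -9·m + 541 = 2·212 = 424 ⇒ m = 13.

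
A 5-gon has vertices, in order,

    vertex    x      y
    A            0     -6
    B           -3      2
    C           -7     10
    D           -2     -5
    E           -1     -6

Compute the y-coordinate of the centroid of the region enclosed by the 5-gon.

1/17

Apply Gauss's area formula. First the cross-terms c_i = x_i·y_{i+1} − x_{i+1}·y_i:
  -18, -16, 55, 7, 6  ⇒  2A = 34, A = 17.
Then Σ (y_i + y_{i+1})·c_i = 6, so ȳ = 6 / (6·17) = 1/17.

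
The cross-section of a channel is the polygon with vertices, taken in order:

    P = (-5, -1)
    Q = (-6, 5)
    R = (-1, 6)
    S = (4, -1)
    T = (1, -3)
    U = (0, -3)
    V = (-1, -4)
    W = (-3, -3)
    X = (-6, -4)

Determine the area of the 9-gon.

Cross-terms: -31, -31, -23, -11, -3, -3, -9, -6, -14  ⇒  Σ = -131
Area = |Σ|/2 = 65.5.

65.5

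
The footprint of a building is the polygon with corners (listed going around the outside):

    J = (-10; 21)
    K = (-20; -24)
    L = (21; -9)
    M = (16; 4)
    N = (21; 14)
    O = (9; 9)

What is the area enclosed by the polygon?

1027

J→K: (-10)(-24) − (-20)(21) = 660
K→L: (-20)(-9) − (21)(-24) = 684
L→M: (21)(4) − (16)(-9) = 228
M→N: (16)(14) − (21)(4) = 140
N→O: (21)(9) − (9)(14) = 63
O→J: (9)(21) − (-10)(9) = 279
Σ = 2054
Area = |Σ|/2 = 1027.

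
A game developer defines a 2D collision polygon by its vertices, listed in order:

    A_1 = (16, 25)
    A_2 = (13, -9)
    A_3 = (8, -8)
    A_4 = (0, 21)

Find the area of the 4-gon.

334.5

Σ = (-469) + (-32) + (168) + (-336) = -669
Area = |Σ|/2 = 334.5.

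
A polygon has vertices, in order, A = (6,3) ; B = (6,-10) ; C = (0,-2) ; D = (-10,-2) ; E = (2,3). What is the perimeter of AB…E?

50

|AB| = √((0)² + (-13)²) = √169 = 13
|BC| = √((-6)² + (8)²) = √100 = 10
|CD| = √((-10)² + (0)²) = √100 = 10
|DE| = √((12)² + (5)²) = √169 = 13
|EA| = √((4)² + (0)²) = √16 = 4
Perimeter = 13 + 10 + 10 + 13 + 4 = 50.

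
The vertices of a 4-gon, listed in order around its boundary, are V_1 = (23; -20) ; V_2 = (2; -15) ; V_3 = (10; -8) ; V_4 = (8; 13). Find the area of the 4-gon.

Apply the shoelace formula: 2A = Σ (x_i·y_{i+1} − x_{i+1}·y_i), indices taken mod 4.
Σ = (-305) + (134) + (194) + (-459) = -436
Area = |Σ|/2 = 218.

218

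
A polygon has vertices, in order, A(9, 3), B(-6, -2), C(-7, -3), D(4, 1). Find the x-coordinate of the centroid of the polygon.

-7/9

Apply the surveyor's formula. First the cross-terms c_i = x_i·y_{i+1} − x_{i+1}·y_i:
  0, 4, 5, 3  ⇒  2A = 12, A = 6.
Then Σ (x_i + x_{i+1})·c_i = -28, so x̄ = -28 / (6·6) = -7/9.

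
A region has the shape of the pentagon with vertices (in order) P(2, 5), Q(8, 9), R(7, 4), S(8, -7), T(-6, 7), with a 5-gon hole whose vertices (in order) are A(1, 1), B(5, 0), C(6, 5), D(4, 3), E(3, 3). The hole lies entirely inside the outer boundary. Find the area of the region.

Outer boundary:
Σ = (-22) + (-31) + (-81) + (14) + (-44) = -164
Area = |Σ|/2 = 82.
Hole:
Apply the shoelace (surveyor's) formula: 2A = Σ (x_i·y_{i+1} − x_{i+1}·y_i), indices taken mod 5.
Σ = (-5) + (25) + (-2) + (3) + (0) = 21
Area = |Σ|/2 = 10.5.
Net area = 82 − 10.5 = 71.5.

71.5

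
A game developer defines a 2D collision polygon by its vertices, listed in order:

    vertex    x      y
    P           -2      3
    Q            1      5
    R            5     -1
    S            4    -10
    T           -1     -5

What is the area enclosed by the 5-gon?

64

Apply the shoelace formula: 2A = Σ (x_i·y_{i+1} − x_{i+1}·y_i), indices taken mod 5.
Cross-terms: -13, -26, -46, -30, -13  ⇒  Σ = -128
Area = |Σ|/2 = 64.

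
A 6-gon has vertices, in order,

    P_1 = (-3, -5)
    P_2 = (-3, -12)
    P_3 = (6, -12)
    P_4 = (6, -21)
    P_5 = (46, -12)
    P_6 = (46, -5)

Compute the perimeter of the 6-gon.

122

|P_1P_2| = √((0)² + (-7)²) = √49 = 7
|P_2P_3| = √((9)² + (0)²) = √81 = 9
|P_3P_4| = √((0)² + (-9)²) = √81 = 9
|P_4P_5| = √((40)² + (9)²) = √1681 = 41
|P_5P_6| = √((0)² + (7)²) = √49 = 7
|P_6P_1| = √((-49)² + (0)²) = √2401 = 49
Perimeter = 7 + 9 + 9 + 41 + 7 + 49 = 122.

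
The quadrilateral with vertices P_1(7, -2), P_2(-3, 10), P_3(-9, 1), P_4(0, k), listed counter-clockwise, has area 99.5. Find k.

Write out the shoelace sum; only the two edges meeting at P_4 involve k:
2·Area = [((-9)·k − 0·1) + (0·(-2) − 7·k)] + 151
       = -16·k + 151 = 199
⇒ k = -3.

-3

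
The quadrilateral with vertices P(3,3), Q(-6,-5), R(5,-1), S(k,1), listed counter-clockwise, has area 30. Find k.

Write out the shoelace sum; only the two edges meeting at S involve k:
2·Area = [(5·1 − k·(-1)) + (k·3 − 3·1)] + 34
       = 4·k + 36 = 60
⇒ k = 6.

6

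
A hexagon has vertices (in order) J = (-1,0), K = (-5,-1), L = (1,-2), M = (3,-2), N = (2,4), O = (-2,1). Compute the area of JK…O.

21.5

Apply the shoelace (surveyor's) formula: 2A = Σ (x_i·y_{i+1} − x_{i+1}·y_i), indices taken mod 6.
J→K: (-1)(-1) − (-5)(0) = 1
K→L: (-5)(-2) − (1)(-1) = 11
L→M: (1)(-2) − (3)(-2) = 4
M→N: (3)(4) − (2)(-2) = 16
N→O: (2)(1) − (-2)(4) = 10
O→J: (-2)(0) − (-1)(1) = 1
Σ = 43
Area = |Σ|/2 = 21.5.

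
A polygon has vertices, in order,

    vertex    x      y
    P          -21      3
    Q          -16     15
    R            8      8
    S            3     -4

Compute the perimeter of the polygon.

|PQ| = √((5)² + (12)²) = √169 = 13
|QR| = √((24)² + (-7)²) = √625 = 25
|RS| = √((-5)² + (-12)²) = √169 = 13
|SP| = √((-24)² + (7)²) = √625 = 25
Perimeter = 13 + 25 + 13 + 25 = 76.

76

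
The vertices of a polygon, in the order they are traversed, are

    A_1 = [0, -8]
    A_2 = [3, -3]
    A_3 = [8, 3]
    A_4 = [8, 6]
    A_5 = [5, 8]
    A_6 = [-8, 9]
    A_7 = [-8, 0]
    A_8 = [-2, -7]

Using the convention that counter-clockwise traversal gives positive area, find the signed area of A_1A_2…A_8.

184

Apply Gauss's area formula: 2A = Σ (x_i·y_{i+1} − x_{i+1}·y_i), indices taken mod 8.
A_1→A_2: (0)(-3) − (3)(-8) = 24
A_2→A_3: (3)(3) − (8)(-3) = 33
A_3→A_4: (8)(6) − (8)(3) = 24
A_4→A_5: (8)(8) − (5)(6) = 34
A_5→A_6: (5)(9) − (-8)(8) = 109
A_6→A_7: (-8)(0) − (-8)(9) = 72
A_7→A_8: (-8)(-7) − (-2)(0) = 56
A_8→A_1: (-2)(-8) − (0)(-7) = 16
Σ = 368
Signed area = Σ/2 = 184 (positive ⇒ counter-clockwise traversal).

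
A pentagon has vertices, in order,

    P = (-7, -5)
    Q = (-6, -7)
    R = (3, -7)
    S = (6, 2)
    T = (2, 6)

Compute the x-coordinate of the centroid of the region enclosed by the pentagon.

46/291

Apply the shoelace formula. First the cross-terms c_i = x_i·y_{i+1} − x_{i+1}·y_i:
  19, 63, 48, 32, 32  ⇒  2A = 194, A = 97.
Then Σ (x_i + x_{i+1})·c_i = 92, so x̄ = 92 / (6·97) = 46/291.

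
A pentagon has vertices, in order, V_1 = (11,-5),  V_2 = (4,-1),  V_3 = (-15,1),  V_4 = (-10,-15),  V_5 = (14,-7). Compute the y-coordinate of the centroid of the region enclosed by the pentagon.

Apply Gauss's area formula. First the cross-terms c_i = x_i·y_{i+1} − x_{i+1}·y_i:
  9, -11, 235, 280, 7  ⇒  2A = 520, A = 260.
Then Σ (y_i + y_{i+1})·c_i = -9588, so ȳ = -9588 / (6·260) = -799/130.

-799/130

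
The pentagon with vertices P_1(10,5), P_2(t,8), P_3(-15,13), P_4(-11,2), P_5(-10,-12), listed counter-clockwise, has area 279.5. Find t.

The doubled signed area Σ (x_i y_{i+1} − x_{i+1} y_i) is linear in t.
With t=0 it equals 535; the coefficient of t is 8 (from the two edges through P_2).
So 8·t + 535 = 2·279.5 = 559 ⇒ t = 3.

3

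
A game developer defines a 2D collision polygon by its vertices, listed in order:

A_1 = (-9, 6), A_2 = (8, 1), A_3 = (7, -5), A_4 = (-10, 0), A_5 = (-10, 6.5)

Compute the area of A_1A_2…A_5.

110.25

Apply the shoelace formula: 2A = Σ (x_i·y_{i+1} − x_{i+1}·y_i), indices taken mod 5.
Σ = (-57) + (-47) + (-50) + (-65) + (-1.5) = -220.5
Area = |Σ|/2 = 110.25.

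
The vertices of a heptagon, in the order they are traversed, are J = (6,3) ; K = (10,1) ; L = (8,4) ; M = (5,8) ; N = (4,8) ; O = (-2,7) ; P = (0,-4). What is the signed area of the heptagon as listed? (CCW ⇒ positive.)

Σ = (-24) + (32) + (44) + (8) + (44) + (8) + (24) = 136
Signed area = Σ/2 = 68 (positive ⇒ counter-clockwise traversal).

68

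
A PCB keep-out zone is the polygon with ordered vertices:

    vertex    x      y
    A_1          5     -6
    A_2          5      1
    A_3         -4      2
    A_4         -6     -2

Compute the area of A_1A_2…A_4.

57.5

Apply Gauss's area formula: 2A = Σ (x_i·y_{i+1} − x_{i+1}·y_i), indices taken mod 4.
Σ = (35) + (14) + (20) + (46) = 115
Area = |Σ|/2 = 57.5.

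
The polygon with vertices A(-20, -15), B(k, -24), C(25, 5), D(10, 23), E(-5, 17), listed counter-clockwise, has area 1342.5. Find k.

Write out the shoelace sum; only the two edges meeting at B involve k:
2·Area = [((-20)·(-24) − k·(-15)) + (k·5 − 25·(-24))] + 1225
       = 20·k + 2305 = 2685
⇒ k = 19.

19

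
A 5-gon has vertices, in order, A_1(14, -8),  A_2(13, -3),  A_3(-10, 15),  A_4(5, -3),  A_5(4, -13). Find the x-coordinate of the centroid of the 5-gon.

171/31

Apply Gauss's area formula. First the cross-terms c_i = x_i·y_{i+1} − x_{i+1}·y_i:
  62, 165, -45, -53, 150  ⇒  2A = 279, A = 139.5.
Then Σ (x_i + x_{i+1})·c_i = 4617, so x̄ = 4617 / (6·139.5) = 171/31.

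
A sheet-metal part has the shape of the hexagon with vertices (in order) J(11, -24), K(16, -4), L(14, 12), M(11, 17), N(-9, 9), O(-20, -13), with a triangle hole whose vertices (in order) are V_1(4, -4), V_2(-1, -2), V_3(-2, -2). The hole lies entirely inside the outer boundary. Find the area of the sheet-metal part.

Outer boundary:
Apply the surveyor's formula: 2A = Σ (x_i·y_{i+1} − x_{i+1}·y_i), indices taken mod 6.
J→K: (11)(-4) − (16)(-24) = 340
K→L: (16)(12) − (14)(-4) = 248
L→M: (14)(17) − (11)(12) = 106
M→N: (11)(9) − (-9)(17) = 252
N→O: (-9)(-13) − (-20)(9) = 297
O→J: (-20)(-24) − (11)(-13) = 623
Σ = 1866
Area = |Σ|/2 = 933.
Hole:
Σ = (-12) + (-2) + (16) = 2
Area = |Σ|/2 = 1.
Net area = 933 − 1 = 932.

932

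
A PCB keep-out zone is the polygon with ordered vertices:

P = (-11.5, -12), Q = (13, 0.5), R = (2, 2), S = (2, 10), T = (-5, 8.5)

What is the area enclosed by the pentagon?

208

Cross-terms: 150.25, 25, 16, 67, 157.75  ⇒  Σ = 416
Area = |Σ|/2 = 208.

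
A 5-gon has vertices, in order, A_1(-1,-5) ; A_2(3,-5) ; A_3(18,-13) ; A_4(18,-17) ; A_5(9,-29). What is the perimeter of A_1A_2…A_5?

|A_1A_2| = √((4)² + (0)²) = √16 = 4
|A_2A_3| = √((15)² + (-8)²) = √289 = 17
|A_3A_4| = √((0)² + (-4)²) = √16 = 4
|A_4A_5| = √((-9)² + (-12)²) = √225 = 15
|A_5A_1| = √((-10)² + (24)²) = √676 = 26
Perimeter = 4 + 17 + 4 + 15 + 26 = 66.

66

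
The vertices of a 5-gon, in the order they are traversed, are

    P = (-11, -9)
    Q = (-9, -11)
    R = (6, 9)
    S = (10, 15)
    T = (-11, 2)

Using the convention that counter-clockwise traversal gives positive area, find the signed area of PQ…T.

165.5

Apply the shoelace (surveyor's) formula: 2A = Σ (x_i·y_{i+1} − x_{i+1}·y_i), indices taken mod 5.
Σ = (40) + (-15) + (0) + (185) + (121) = 331
Signed area = Σ/2 = 165.5 (positive ⇒ counter-clockwise traversal).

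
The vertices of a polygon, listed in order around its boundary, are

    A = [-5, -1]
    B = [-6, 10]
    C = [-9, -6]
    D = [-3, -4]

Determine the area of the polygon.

35.5

A→B: (-5)(10) − (-6)(-1) = -56
B→C: (-6)(-6) − (-9)(10) = 126
C→D: (-9)(-4) − (-3)(-6) = 18
D→A: (-3)(-1) − (-5)(-4) = -17
Σ = 71
Area = |Σ|/2 = 35.5.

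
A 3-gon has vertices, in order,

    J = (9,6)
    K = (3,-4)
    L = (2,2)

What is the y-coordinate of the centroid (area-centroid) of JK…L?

Apply Gauss's area formula. First the cross-terms c_i = x_i·y_{i+1} − x_{i+1}·y_i:
  -54, 14, -6  ⇒  2A = -46, A = -23.
Then Σ (y_i + y_{i+1})·c_i = -184, so ȳ = -184 / (6·(-23)) = 4/3.

4/3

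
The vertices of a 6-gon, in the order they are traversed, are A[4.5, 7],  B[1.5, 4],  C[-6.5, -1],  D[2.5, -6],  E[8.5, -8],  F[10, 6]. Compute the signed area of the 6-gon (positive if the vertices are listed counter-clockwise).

Apply Gauss's area formula: 2A = Σ (x_i·y_{i+1} − x_{i+1}·y_i), indices taken mod 6.
Σ = (7.5) + (24.5) + (41.5) + (31) + (131) + (43) = 278.5
Signed area = Σ/2 = 139.25 (positive ⇒ counter-clockwise traversal).

139.25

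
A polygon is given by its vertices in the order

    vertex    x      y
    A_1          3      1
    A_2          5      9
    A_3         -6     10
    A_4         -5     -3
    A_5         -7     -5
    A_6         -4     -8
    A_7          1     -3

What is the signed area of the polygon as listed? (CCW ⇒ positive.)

Apply the shoelace (surveyor's) formula: 2A = Σ (x_i·y_{i+1} − x_{i+1}·y_i), indices taken mod 7.
Σ = (22) + (104) + (68) + (4) + (36) + (20) + (10) = 264
Signed area = Σ/2 = 132 (positive ⇒ counter-clockwise traversal).

132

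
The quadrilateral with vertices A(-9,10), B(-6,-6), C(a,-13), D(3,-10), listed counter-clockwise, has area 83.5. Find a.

Write out the shoelace sum; only the two edges meeting at C involve a:
2·Area = [((-6)·(-13) − a·(-6)) + (a·(-10) − 3·(-13))] + 54
       = -4·a + 171 = 167
⇒ a = 1.

1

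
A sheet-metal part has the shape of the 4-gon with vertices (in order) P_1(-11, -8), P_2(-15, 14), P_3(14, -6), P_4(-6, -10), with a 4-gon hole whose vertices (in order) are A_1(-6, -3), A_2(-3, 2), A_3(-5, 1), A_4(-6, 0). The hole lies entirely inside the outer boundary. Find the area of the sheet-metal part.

Outer boundary:
Apply the surveyor's formula: 2A = Σ (x_i·y_{i+1} − x_{i+1}·y_i), indices taken mod 4.
P_1→P_2: (-11)(14) − (-15)(-8) = -274
P_2→P_3: (-15)(-6) − (14)(14) = -106
P_3→P_4: (14)(-10) − (-6)(-6) = -176
P_4→P_1: (-6)(-8) − (-11)(-10) = -62
Σ = -618
Area = |Σ|/2 = 309.
Hole:
Apply the shoelace (surveyor's) formula: 2A = Σ (x_i·y_{i+1} − x_{i+1}·y_i), indices taken mod 4.
Σ = (-21) + (7) + (6) + (18) = 10
Area = |Σ|/2 = 5.
Net area = 309 − 5 = 304.

304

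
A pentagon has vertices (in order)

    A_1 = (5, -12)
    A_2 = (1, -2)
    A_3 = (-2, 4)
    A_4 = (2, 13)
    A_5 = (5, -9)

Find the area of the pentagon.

Apply Gauss's area formula: 2A = Σ (x_i·y_{i+1} − x_{i+1}·y_i), indices taken mod 5.
A_1→A_2: (5)(-2) − (1)(-12) = 2
A_2→A_3: (1)(4) − (-2)(-2) = 0
A_3→A_4: (-2)(13) − (2)(4) = -34
A_4→A_5: (2)(-9) − (5)(13) = -83
A_5→A_1: (5)(-12) − (5)(-9) = -15
Σ = -130
Area = |Σ|/2 = 65.

65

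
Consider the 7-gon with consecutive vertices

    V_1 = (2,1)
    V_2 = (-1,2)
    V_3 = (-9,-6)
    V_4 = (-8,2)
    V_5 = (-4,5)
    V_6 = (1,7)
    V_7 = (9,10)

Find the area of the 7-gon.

Σ = (5) + (24) + (-66) + (-32) + (-33) + (-53) + (-11) = -166
Area = |Σ|/2 = 83.

83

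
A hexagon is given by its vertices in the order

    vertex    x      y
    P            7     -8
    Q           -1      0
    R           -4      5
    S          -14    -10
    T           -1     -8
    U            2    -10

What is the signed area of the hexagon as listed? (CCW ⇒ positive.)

139.5

Apply the surveyor's formula: 2A = Σ (x_i·y_{i+1} − x_{i+1}·y_i), indices taken mod 6.
Cross-terms: -8, -5, 110, 102, 26, 54  ⇒  Σ = 279
Signed area = Σ/2 = 139.5 (positive ⇒ counter-clockwise traversal).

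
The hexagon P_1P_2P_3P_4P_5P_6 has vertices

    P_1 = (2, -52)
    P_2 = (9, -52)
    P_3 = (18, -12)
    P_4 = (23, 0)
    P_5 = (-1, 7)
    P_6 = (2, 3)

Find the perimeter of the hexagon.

|P_1P_2| = √((7)² + (0)²) = √49 = 7
|P_2P_3| = √((9)² + (40)²) = √1681 = 41
|P_3P_4| = √((5)² + (12)²) = √169 = 13
|P_4P_5| = √((-24)² + (7)²) = √625 = 25
|P_5P_6| = √((3)² + (-4)²) = √25 = 5
|P_6P_1| = √((0)² + (-55)²) = √3025 = 55
Perimeter = 7 + 41 + 13 + 25 + 5 + 55 = 146.

146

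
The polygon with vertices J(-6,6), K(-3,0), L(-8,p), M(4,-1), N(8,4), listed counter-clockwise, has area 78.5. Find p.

-5

Write out the shoelace sum; only the two edges meeting at L involve p:
2·Area = [((-3)·p − (-8)·0) + ((-8)·(-1) − 4·p)] + 114
       = -7·p + 122 = 157
⇒ p = -5.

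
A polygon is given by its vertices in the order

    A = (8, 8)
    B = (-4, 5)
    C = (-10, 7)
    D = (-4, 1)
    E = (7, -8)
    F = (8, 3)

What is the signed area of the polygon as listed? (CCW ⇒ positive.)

Apply the surveyor's formula: 2A = Σ (x_i·y_{i+1} − x_{i+1}·y_i), indices taken mod 6.
Cross-terms: 72, 22, 18, 25, 85, 40  ⇒  Σ = 262
Signed area = Σ/2 = 131 (positive ⇒ counter-clockwise traversal).

131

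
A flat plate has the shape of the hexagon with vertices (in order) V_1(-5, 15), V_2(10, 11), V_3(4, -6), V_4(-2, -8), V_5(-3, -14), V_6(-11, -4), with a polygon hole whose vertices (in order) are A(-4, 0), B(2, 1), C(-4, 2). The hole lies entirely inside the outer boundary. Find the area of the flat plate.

Outer boundary:
V_1→V_2: (-5)(11) − (10)(15) = -205
V_2→V_3: (10)(-6) − (4)(11) = -104
V_3→V_4: (4)(-8) − (-2)(-6) = -44
V_4→V_5: (-2)(-14) − (-3)(-8) = 4
V_5→V_6: (-3)(-4) − (-11)(-14) = -142
V_6→V_1: (-11)(15) − (-5)(-4) = -185
Σ = -676
Area = |Σ|/2 = 338.
Hole:
Apply the surveyor's formula: 2A = Σ (x_i·y_{i+1} − x_{i+1}·y_i), indices taken mod 3.
Σ = (-4) + (8) + (8) = 12
Area = |Σ|/2 = 6.
Net area = 338 − 6 = 332.

332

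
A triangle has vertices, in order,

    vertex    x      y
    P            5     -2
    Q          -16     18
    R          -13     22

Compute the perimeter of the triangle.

64

|PQ| = √((-21)² + (20)²) = √841 = 29
|QR| = √((3)² + (4)²) = √25 = 5
|RP| = √((18)² + (-24)²) = √900 = 30
Perimeter = 29 + 5 + 30 = 64.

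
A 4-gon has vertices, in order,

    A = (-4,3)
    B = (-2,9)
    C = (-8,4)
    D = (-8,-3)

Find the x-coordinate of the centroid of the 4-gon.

-154/27

Apply the shoelace (surveyor's) formula. First the cross-terms c_i = x_i·y_{i+1} − x_{i+1}·y_i:
  -30, 64, 56, -36  ⇒  2A = 54, A = 27.
Then Σ (x_i + x_{i+1})·c_i = -924, so x̄ = -924 / (6·27) = -154/27.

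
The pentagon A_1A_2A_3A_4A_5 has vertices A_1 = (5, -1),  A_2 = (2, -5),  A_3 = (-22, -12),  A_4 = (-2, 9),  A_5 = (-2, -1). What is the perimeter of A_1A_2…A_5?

76

|A_1A_2| = √((-3)² + (-4)²) = √25 = 5
|A_2A_3| = √((-24)² + (-7)²) = √625 = 25
|A_3A_4| = √((20)² + (21)²) = √841 = 29
|A_4A_5| = √((0)² + (-10)²) = √100 = 10
|A_5A_1| = √((7)² + (0)²) = √49 = 7
Perimeter = 5 + 25 + 29 + 10 + 7 = 76.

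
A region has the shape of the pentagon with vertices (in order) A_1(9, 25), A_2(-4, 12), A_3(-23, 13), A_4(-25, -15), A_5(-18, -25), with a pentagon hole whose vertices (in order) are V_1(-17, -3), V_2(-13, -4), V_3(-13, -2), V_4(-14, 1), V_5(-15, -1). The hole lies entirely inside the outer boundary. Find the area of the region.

606.5

Outer boundary:
Cross-terms: 208, 224, 670, 355, -225  ⇒  Σ = 1232
Area = |Σ|/2 = 616.
Hole:
Σ = (29) + (-26) + (-41) + (29) + (28) = 19
Area = |Σ|/2 = 9.5.
Net area = 616 − 9.5 = 606.5.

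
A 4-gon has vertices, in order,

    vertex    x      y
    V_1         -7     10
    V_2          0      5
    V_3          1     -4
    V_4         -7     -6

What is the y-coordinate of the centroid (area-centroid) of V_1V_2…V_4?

319/279

Apply Gauss's area formula. First the cross-terms c_i = x_i·y_{i+1} − x_{i+1}·y_i:
  -35, -5, -34, -112  ⇒  2A = -186, A = -93.
Then Σ (y_i + y_{i+1})·c_i = -638, so ȳ = -638 / (6·(-93)) = 319/279.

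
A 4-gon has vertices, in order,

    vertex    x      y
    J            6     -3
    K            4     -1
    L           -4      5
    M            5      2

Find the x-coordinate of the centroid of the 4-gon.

Apply the surveyor's formula. First the cross-terms c_i = x_i·y_{i+1} − x_{i+1}·y_i:
  6, 16, -33, -27  ⇒  2A = -38, A = -19.
Then Σ (x_i + x_{i+1})·c_i = -270, so x̄ = -270 / (6·(-19)) = 45/19.

45/19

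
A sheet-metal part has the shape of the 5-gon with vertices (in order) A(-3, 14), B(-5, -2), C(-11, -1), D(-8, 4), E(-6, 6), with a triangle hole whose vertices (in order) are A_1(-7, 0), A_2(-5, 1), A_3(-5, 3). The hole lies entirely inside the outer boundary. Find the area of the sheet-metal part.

39.5

Outer boundary:
Apply the surveyor's formula: 2A = Σ (x_i·y_{i+1} − x_{i+1}·y_i), indices taken mod 5.
A→B: (-3)(-2) − (-5)(14) = 76
B→C: (-5)(-1) − (-11)(-2) = -17
C→D: (-11)(4) − (-8)(-1) = -52
D→E: (-8)(6) − (-6)(4) = -24
E→A: (-6)(14) − (-3)(6) = -66
Σ = -83
Area = |Σ|/2 = 41.5.
Hole:
Apply the shoelace (surveyor's) formula: 2A = Σ (x_i·y_{i+1} − x_{i+1}·y_i), indices taken mod 3.
Σ = (-7) + (-10) + (21) = 4
Area = |Σ|/2 = 2.
Net area = 41.5 − 2 = 39.5.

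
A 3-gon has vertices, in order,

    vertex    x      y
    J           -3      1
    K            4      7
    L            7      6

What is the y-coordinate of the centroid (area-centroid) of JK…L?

Apply the shoelace (surveyor's) formula. First the cross-terms c_i = x_i·y_{i+1} − x_{i+1}·y_i:
  -25, -25, 25  ⇒  2A = -25, A = -12.5.
Then Σ (y_i + y_{i+1})·c_i = -350, so ȳ = -350 / (6·(-12.5)) = 14/3.

14/3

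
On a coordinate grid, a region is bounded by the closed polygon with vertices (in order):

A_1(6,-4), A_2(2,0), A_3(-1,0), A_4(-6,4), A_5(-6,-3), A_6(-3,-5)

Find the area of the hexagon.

Apply the shoelace formula: 2A = Σ (x_i·y_{i+1} − x_{i+1}·y_i), indices taken mod 6.
Σ = (8) + (0) + (-4) + (42) + (21) + (42) = 109
Area = |Σ|/2 = 54.5.

54.5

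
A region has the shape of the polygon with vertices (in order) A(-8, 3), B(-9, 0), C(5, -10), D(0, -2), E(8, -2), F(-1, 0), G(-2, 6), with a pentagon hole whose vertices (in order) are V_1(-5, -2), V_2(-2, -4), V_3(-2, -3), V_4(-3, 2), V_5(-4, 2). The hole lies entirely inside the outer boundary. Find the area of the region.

Outer boundary:
Apply Gauss's area formula: 2A = Σ (x_i·y_{i+1} − x_{i+1}·y_i), indices taken mod 7.
Cross-terms: 27, 90, -10, 16, -2, -6, 42  ⇒  Σ = 157
Area = |Σ|/2 = 78.5.
Hole:
Apply the surveyor's formula: 2A = Σ (x_i·y_{i+1} − x_{i+1}·y_i), indices taken mod 5.
Σ = (16) + (-2) + (-13) + (2) + (18) = 21
Area = |Σ|/2 = 10.5.
Net area = 78.5 − 10.5 = 68.

68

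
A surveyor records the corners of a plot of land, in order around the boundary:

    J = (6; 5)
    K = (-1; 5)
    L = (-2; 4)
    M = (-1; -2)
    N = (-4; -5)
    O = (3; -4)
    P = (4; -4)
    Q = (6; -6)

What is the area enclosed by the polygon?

73.5

Apply Gauss's area formula: 2A = Σ (x_i·y_{i+1} − x_{i+1}·y_i), indices taken mod 8.
Cross-terms: 35, 6, 8, -3, 31, 4, 0, 66  ⇒  Σ = 147
Area = |Σ|/2 = 73.5.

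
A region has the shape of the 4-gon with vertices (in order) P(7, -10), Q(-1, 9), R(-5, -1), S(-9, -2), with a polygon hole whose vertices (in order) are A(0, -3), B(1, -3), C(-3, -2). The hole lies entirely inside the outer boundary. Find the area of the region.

101.5

Outer boundary:
Apply the shoelace (surveyor's) formula: 2A = Σ (x_i·y_{i+1} − x_{i+1}·y_i), indices taken mod 4.
Σ = (53) + (46) + (1) + (104) = 204
Area = |Σ|/2 = 102.
Hole:
Apply the shoelace formula: 2A = Σ (x_i·y_{i+1} − x_{i+1}·y_i), indices taken mod 3.
A→B: (0)(-3) − (1)(-3) = 3
B→C: (1)(-2) − (-3)(-3) = -11
C→A: (-3)(-3) − (0)(-2) = 9
Σ = 1
Area = |Σ|/2 = 0.5.
Net area = 102 − 0.5 = 101.5.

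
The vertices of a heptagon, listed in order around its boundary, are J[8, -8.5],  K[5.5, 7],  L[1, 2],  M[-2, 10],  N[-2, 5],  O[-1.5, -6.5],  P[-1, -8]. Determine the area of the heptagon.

Apply the shoelace (surveyor's) formula: 2A = Σ (x_i·y_{i+1} − x_{i+1}·y_i), indices taken mod 7.
Σ = (102.75) + (4) + (14) + (10) + (20.5) + (5.5) + (72.5) = 229.25
Area = |Σ|/2 = 114.625.

114.625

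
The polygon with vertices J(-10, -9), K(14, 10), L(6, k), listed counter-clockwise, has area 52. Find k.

Write out the shoelace sum; only the two edges meeting at L involve k:
2·Area = [(14·k − 6·10) + (6·(-9) − (-10)·k)] + 26
       = 24·k + -88 = 104
⇒ k = 8.

8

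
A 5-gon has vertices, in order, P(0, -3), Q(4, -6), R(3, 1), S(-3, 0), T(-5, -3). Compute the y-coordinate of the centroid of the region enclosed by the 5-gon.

Apply the surveyor's formula. First the cross-terms c_i = x_i·y_{i+1} − x_{i+1}·y_i:
  12, 22, 3, 9, 15  ⇒  2A = 61, A = 30.5.
Then Σ (y_i + y_{i+1})·c_i = -332, so ȳ = -332 / (6·30.5) = -332/183.

-332/183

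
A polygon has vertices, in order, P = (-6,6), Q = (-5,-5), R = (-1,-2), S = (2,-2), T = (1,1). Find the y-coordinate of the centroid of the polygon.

Apply the shoelace (surveyor's) formula. First the cross-terms c_i = x_i·y_{i+1} − x_{i+1}·y_i:
  60, 5, 6, 4, 12  ⇒  2A = 87, A = 43.5.
Then Σ (y_i + y_{i+1})·c_i = 81, so ȳ = 81 / (6·43.5) = 9/29.

9/29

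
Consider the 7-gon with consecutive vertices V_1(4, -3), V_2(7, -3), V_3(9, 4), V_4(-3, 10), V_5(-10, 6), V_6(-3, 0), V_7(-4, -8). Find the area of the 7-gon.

167

Apply the surveyor's formula: 2A = Σ (x_i·y_{i+1} − x_{i+1}·y_i), indices taken mod 7.
Σ = (9) + (55) + (102) + (82) + (18) + (24) + (44) = 334
Area = |Σ|/2 = 167.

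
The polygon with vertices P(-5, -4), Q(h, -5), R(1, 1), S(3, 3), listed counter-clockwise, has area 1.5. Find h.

-6

Write out the shoelace sum; only the two edges meeting at Q involve h:
2·Area = [((-5)·(-5) − h·(-4)) + (h·1 − 1·(-5))] + 3
       = 5·h + 33 = 3
⇒ h = -6.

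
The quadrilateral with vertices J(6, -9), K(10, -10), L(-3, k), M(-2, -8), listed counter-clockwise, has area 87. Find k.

Write out the shoelace sum; only the two edges meeting at L involve k:
2·Area = [(10·k − (-3)·(-10)) + ((-3)·(-8) − (-2)·k)] + 96
       = 12·k + 90 = 174
⇒ k = 7.

7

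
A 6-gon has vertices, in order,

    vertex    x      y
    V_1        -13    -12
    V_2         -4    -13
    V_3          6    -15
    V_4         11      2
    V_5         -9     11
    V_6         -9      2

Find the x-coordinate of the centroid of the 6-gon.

-290/237

Apply Gauss's area formula. First the cross-terms c_i = x_i·y_{i+1} − x_{i+1}·y_i:
  121, 138, 177, 139, 81, 134  ⇒  2A = 790, A = 395.
Then Σ (x_i + x_{i+1})·c_i = -2900, so x̄ = -2900 / (6·395) = -290/237.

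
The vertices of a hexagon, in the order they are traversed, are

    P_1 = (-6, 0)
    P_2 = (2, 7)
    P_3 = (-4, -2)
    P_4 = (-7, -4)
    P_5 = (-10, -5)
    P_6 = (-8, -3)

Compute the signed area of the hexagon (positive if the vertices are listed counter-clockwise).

-24.5

P_1→P_2: (-6)(7) − (2)(0) = -42
P_2→P_3: (2)(-2) − (-4)(7) = 24
P_3→P_4: (-4)(-4) − (-7)(-2) = 2
P_4→P_5: (-7)(-5) − (-10)(-4) = -5
P_5→P_6: (-10)(-3) − (-8)(-5) = -10
P_6→P_1: (-8)(0) − (-6)(-3) = -18
Σ = -49
Signed area = Σ/2 = -24.5 (negative ⇒ clockwise traversal).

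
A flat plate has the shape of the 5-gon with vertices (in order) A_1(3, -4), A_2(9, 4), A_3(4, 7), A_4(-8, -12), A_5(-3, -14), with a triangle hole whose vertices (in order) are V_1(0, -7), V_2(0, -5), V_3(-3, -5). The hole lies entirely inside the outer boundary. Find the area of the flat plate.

113.5

Outer boundary:
A_1→A_2: (3)(4) − (9)(-4) = 48
A_2→A_3: (9)(7) − (4)(4) = 47
A_3→A_4: (4)(-12) − (-8)(7) = 8
A_4→A_5: (-8)(-14) − (-3)(-12) = 76
A_5→A_1: (-3)(-4) − (3)(-14) = 54
Σ = 233
Area = |Σ|/2 = 116.5.
Hole:
Apply the surveyor's formula: 2A = Σ (x_i·y_{i+1} − x_{i+1}·y_i), indices taken mod 3.
V_1→V_2: (0)(-5) − (0)(-7) = 0
V_2→V_3: (0)(-5) − (-3)(-5) = -15
V_3→V_1: (-3)(-7) − (0)(-5) = 21
Σ = 6
Area = |Σ|/2 = 3.
Net area = 116.5 − 3 = 113.5.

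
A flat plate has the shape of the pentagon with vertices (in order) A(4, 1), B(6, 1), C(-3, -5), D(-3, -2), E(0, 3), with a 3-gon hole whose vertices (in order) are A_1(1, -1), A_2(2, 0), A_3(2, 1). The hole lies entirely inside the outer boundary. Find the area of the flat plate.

Outer boundary:
Apply the shoelace (surveyor's) formula: 2A = Σ (x_i·y_{i+1} − x_{i+1}·y_i), indices taken mod 5.
Cross-terms: -2, -27, -9, -9, -12  ⇒  Σ = -59
Area = |Σ|/2 = 29.5.
Hole:
Apply the shoelace formula: 2A = Σ (x_i·y_{i+1} − x_{i+1}·y_i), indices taken mod 3.
Σ = (2) + (2) + (-3) = 1
Area = |Σ|/2 = 0.5.
Net area = 29.5 − 0.5 = 29.

29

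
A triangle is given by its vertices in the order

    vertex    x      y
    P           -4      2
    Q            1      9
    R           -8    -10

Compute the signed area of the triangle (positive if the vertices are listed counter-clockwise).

Apply the surveyor's formula: 2A = Σ (x_i·y_{i+1} − x_{i+1}·y_i), indices taken mod 3.
Σ = (-38) + (62) + (-56) = -32
Signed area = Σ/2 = -16 (negative ⇒ clockwise traversal).

-16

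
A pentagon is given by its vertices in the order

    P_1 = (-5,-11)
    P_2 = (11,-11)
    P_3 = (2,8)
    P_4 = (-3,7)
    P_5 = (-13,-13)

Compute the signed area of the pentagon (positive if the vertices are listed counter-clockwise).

Apply the shoelace (surveyor's) formula: 2A = Σ (x_i·y_{i+1} − x_{i+1}·y_i), indices taken mod 5.
Σ = (176) + (110) + (38) + (130) + (78) = 532
Signed area = Σ/2 = 266 (positive ⇒ counter-clockwise traversal).

266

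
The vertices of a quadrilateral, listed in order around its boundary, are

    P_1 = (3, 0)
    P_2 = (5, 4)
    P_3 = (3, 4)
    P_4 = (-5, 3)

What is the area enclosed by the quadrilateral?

20

Apply Gauss's area formula: 2A = Σ (x_i·y_{i+1} − x_{i+1}·y_i), indices taken mod 4.
Σ = (12) + (8) + (29) + (-9) = 40
Area = |Σ|/2 = 20.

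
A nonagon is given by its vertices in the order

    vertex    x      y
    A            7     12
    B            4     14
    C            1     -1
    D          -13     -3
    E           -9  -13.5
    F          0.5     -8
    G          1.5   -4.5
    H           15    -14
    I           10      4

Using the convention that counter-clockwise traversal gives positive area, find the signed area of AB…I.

295.75

Σ = (50) + (-18) + (-16) + (148.5) + (78.75) + (9.75) + (46.5) + (200) + (92) = 591.5
Signed area = Σ/2 = 295.75 (positive ⇒ counter-clockwise traversal).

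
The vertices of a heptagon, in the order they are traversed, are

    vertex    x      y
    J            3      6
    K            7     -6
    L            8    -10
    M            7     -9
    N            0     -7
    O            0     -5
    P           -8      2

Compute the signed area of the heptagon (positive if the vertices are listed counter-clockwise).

-113.5

Σ = (-60) + (-22) + (-2) + (-49) + (0) + (-40) + (-54) = -227
Signed area = Σ/2 = -113.5 (negative ⇒ clockwise traversal).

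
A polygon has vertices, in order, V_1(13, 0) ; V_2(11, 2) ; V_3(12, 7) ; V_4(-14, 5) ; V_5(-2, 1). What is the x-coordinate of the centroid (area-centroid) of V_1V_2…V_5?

Apply the shoelace (surveyor's) formula. First the cross-terms c_i = x_i·y_{i+1} − x_{i+1}·y_i:
  26, 53, 158, -4, -13  ⇒  2A = 220, A = 110.
Then Σ (x_i + x_{i+1})·c_i = 1448, so x̄ = 1448 / (6·110) = 362/165.

362/165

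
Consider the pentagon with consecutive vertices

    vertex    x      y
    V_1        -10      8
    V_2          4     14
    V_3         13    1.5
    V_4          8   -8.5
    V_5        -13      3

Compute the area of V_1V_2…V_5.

Apply the shoelace formula: 2A = Σ (x_i·y_{i+1} − x_{i+1}·y_i), indices taken mod 5.
Σ = (-172) + (-176) + (-122.5) + (-86.5) + (-74) = -631
Area = |Σ|/2 = 315.5.

315.5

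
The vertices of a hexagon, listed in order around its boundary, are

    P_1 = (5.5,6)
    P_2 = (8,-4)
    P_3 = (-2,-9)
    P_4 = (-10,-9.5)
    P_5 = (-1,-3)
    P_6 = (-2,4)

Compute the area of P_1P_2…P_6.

122.25

Apply the shoelace (surveyor's) formula: 2A = Σ (x_i·y_{i+1} − x_{i+1}·y_i), indices taken mod 6.
Σ = (-70) + (-80) + (-71) + (20.5) + (-10) + (-34) = -244.5
Area = |Σ|/2 = 122.25.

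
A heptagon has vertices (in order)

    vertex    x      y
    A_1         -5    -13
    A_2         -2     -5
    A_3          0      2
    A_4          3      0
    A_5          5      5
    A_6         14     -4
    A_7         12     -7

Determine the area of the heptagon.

Apply the shoelace (surveyor's) formula: 2A = Σ (x_i·y_{i+1} − x_{i+1}·y_i), indices taken mod 7.
Cross-terms: -1, -4, -6, 15, -90, -50, -191  ⇒  Σ = -327
Area = |Σ|/2 = 163.5.

163.5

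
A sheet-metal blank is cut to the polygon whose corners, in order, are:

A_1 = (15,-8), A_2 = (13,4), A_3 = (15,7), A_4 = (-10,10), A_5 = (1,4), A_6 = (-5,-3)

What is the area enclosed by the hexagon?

233.5

A_1→A_2: (15)(4) − (13)(-8) = 164
A_2→A_3: (13)(7) − (15)(4) = 31
A_3→A_4: (15)(10) − (-10)(7) = 220
A_4→A_5: (-10)(4) − (1)(10) = -50
A_5→A_6: (1)(-3) − (-5)(4) = 17
A_6→A_1: (-5)(-8) − (15)(-3) = 85
Σ = 467
Area = |Σ|/2 = 233.5.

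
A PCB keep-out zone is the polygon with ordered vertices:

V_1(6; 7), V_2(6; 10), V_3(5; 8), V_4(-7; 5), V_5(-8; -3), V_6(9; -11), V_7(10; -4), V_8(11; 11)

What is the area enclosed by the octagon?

256

Apply the shoelace (surveyor's) formula: 2A = Σ (x_i·y_{i+1} − x_{i+1}·y_i), indices taken mod 8.
Cross-terms: 18, -2, 81, 61, 115, 74, 154, 11  ⇒  Σ = 512
Area = |Σ|/2 = 256.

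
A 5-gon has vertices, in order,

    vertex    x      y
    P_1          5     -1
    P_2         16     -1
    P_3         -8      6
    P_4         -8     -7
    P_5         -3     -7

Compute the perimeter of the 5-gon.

|P_1P_2| = √((11)² + (0)²) = √121 = 11
|P_2P_3| = √((-24)² + (7)²) = √625 = 25
|P_3P_4| = √((0)² + (-13)²) = √169 = 13
|P_4P_5| = √((5)² + (0)²) = √25 = 5
|P_5P_1| = √((8)² + (6)²) = √100 = 10
Perimeter = 11 + 25 + 13 + 5 + 10 = 64.

64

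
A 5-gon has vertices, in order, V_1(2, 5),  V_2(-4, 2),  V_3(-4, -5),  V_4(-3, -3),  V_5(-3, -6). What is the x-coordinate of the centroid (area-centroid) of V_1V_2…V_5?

-302/165

Apply the surveyor's formula. First the cross-terms c_i = x_i·y_{i+1} − x_{i+1}·y_i:
  24, 28, -3, 9, -3  ⇒  2A = 55, A = 27.5.
Then Σ (x_i + x_{i+1})·c_i = -302, so x̄ = -302 / (6·27.5) = -302/165.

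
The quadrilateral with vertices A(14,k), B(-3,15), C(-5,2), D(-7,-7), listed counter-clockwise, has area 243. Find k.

The doubled signed area Σ (x_i y_{i+1} − x_{i+1} y_i) is linear in k.
With k=0 it equals 426; the coefficient of k is -4 (from the two edges through A).
So -4·k + 426 = 2·243 = 486 ⇒ k = -15.

-15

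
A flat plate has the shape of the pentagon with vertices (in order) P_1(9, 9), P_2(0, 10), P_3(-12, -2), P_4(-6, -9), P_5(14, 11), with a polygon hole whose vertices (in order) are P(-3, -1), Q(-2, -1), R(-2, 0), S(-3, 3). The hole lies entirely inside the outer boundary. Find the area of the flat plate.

194

Outer boundary:
Apply the surveyor's formula: 2A = Σ (x_i·y_{i+1} − x_{i+1}·y_i), indices taken mod 5.
Σ = (90) + (120) + (96) + (60) + (27) = 393
Area = |Σ|/2 = 196.5.
Hole:
Apply the surveyor's formula: 2A = Σ (x_i·y_{i+1} − x_{i+1}·y_i), indices taken mod 4.
P→Q: (-3)(-1) − (-2)(-1) = 1
Q→R: (-2)(0) − (-2)(-1) = -2
R→S: (-2)(3) − (-3)(0) = -6
S→P: (-3)(-1) − (-3)(3) = 12
Σ = 5
Area = |Σ|/2 = 2.5.
Net area = 196.5 − 2.5 = 194.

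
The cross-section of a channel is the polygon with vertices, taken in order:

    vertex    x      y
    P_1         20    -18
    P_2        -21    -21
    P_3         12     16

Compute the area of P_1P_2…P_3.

Apply the surveyor's formula: 2A = Σ (x_i·y_{i+1} − x_{i+1}·y_i), indices taken mod 3.
Σ = (-798) + (-84) + (-536) = -1418
Area = |Σ|/2 = 709.

709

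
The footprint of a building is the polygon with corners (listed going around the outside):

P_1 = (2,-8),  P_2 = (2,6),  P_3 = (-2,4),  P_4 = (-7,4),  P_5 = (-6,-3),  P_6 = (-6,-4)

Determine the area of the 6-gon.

87.5

Σ = (28) + (20) + (20) + (45) + (6) + (56) = 175
Area = |Σ|/2 = 87.5.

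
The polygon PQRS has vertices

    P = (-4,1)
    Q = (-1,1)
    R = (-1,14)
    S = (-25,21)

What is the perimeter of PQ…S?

70

|PQ| = √((3)² + (0)²) = √9 = 3
|QR| = √((0)² + (13)²) = √169 = 13
|RS| = √((-24)² + (7)²) = √625 = 25
|SP| = √((21)² + (-20)²) = √841 = 29
Perimeter = 3 + 13 + 25 + 29 = 70.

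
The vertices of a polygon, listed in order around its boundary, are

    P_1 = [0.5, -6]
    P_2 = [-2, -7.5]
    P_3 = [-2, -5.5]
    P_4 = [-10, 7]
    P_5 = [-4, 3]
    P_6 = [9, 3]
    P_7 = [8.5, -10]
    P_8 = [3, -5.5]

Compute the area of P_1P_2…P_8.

138.625

Σ = (-15.75) + (-4) + (-69) + (-2) + (-39) + (-115.5) + (-16.75) + (-15.25) = -277.25
Area = |Σ|/2 = 138.625.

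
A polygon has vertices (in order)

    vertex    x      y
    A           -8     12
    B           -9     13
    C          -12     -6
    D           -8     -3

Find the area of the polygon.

Apply Gauss's area formula: 2A = Σ (x_i·y_{i+1} − x_{i+1}·y_i), indices taken mod 4.
Σ = (4) + (210) + (-12) + (-120) = 82
Area = |Σ|/2 = 41.

41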